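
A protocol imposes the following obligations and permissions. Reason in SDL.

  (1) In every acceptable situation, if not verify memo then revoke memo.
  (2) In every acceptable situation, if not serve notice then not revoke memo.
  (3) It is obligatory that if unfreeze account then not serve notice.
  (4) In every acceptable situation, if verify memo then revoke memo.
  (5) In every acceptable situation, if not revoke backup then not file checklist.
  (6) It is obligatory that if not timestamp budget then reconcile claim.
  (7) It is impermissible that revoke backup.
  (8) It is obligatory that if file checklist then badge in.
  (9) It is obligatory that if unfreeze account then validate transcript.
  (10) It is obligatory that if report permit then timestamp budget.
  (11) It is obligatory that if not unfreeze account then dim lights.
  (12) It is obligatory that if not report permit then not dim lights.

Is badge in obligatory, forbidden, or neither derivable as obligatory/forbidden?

Premise 8 is O(file_checklist → badge_in), but O(file_checklist) is not derivable from the premises, so it does not yield O(badge_in).
No premise or chain of K-axiom applications forces O(badge_in), and none forces O(¬badge_in). So badge_in is neither obligatory nor forbidden under these norms.

Neither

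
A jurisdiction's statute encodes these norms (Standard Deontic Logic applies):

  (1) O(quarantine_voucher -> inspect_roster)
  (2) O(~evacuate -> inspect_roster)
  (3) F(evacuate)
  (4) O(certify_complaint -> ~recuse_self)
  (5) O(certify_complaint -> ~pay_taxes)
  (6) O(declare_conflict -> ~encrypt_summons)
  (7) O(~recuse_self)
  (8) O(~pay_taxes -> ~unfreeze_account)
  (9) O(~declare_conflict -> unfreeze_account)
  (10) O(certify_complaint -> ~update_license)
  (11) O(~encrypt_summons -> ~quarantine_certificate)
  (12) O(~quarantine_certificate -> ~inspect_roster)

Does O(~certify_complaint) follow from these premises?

Yes

Premise 3, F(evacuate), is equivalent to O(~evacuate).
Premise 2 is O(~evacuate -> inspect_roster); since O(~evacuate), deontic closure gives O(inspect_roster).
Premise 12, O(~quarantine_certificate -> ~inspect_roster), contraposes to O(inspect_roster -> quarantine_certificate); with O(inspect_roster) we get O(quarantine_certificate).
Premise 11, O(~encrypt_summons -> ~quarantine_certificate), contraposes to O(quarantine_certificate -> encrypt_summons); with O(quarantine_certificate) we get O(encrypt_summons).
The contrapositive of premise 6 (O(declare_conflict -> ~encrypt_summons)) is O(encrypt_summons -> ~declare_conflict), and O(encrypt_summons) is already established, so O(~declare_conflict).
Premise 9 is O(~declare_conflict -> unfreeze_account); since O(~declare_conflict), deontic closure gives O(unfreeze_account).
Premise 8 is O(~pay_taxes -> ~unfreeze_account); contrapositively O(unfreeze_account -> pay_taxes). Since O(unfreeze_account) holds, K gives O(pay_taxes).
The contrapositive of premise 5 (O(certify_complaint -> ~pay_taxes)) is O(pay_taxes -> ~certify_complaint), and O(pay_taxes) is already established, so O(~certify_complaint).
Premises 1, 4, 7, 10 do not contribute to this derivation.
So O(~certify_complaint) follows.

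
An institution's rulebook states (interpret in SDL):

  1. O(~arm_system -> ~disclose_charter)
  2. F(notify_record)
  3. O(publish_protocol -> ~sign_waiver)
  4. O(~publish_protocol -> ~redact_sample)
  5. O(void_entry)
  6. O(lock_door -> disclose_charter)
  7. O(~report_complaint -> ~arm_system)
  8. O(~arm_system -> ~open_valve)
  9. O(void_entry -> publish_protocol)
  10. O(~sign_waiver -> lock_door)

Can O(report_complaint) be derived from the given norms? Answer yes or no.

Yes

Premise 5 states O(void_entry) outright.
With premise 9, O(void_entry -> publish_protocol), the K-axiom yields O(publish_protocol).
Premise 3 is O(publish_protocol -> ~sign_waiver); since O(publish_protocol), deontic closure gives O(~sign_waiver).
From O(~sign_waiver) and premise 10, O(~sign_waiver -> lock_door), we obtain O(lock_door).
With premise 6, O(lock_door -> disclose_charter), the K-axiom yields O(disclose_charter).
The contrapositive of premise 1 (O(~arm_system -> ~disclose_charter)) is O(disclose_charter -> arm_system), and O(disclose_charter) is already established, so O(arm_system).
The contrapositive of premise 7 (O(~report_complaint -> ~arm_system)) is O(arm_system -> report_complaint), and O(arm_system) is already established, so O(report_complaint).
Premises 2, 4, 8 do not contribute to this derivation.
So O(report_complaint) follows.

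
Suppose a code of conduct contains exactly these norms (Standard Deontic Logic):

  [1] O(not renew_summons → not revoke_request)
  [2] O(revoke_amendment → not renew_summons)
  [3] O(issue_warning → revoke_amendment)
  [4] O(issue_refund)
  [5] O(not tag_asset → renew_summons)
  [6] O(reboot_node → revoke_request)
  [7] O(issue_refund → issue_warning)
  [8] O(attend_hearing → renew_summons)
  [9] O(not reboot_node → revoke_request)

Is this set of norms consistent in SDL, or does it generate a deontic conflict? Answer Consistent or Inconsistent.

Premises 6 and 9 are O(reboot_node → revoke_request) and O(not reboot_node → revoke_request); every ideal world satisfies reboot_node or not reboot_node, so in either case revoke_request holds — hence O(revoke_request).
The contrapositive of premise 1 (O(not renew_summons → not revoke_request)) is O(revoke_request → renew_summons), and O(revoke_request) is already established, so O(renew_summons).
Premise 2, O(revoke_amendment → not renew_summons), contraposes to O(renew_summons → not revoke_amendment); with O(renew_summons) we get O(not revoke_amendment).
The contrapositive of premise 3 (O(issue_warning → revoke_amendment)) is O(not revoke_amendment → not issue_warning), and O(not revoke_amendment) is already established, so O(not issue_warning).
Premise 7, O(issue_refund → issue_warning), contraposes to O(not issue_warning → not issue_refund); with O(not issue_warning) we get O(not issue_refund).
But premise 4 directly asserts O(issue_refund).
We now have both O(not issue_refund) and O(issue_refund) — issue_refund is simultaneously obligatory and forbidden, violating the D-axiom.

Inconsistent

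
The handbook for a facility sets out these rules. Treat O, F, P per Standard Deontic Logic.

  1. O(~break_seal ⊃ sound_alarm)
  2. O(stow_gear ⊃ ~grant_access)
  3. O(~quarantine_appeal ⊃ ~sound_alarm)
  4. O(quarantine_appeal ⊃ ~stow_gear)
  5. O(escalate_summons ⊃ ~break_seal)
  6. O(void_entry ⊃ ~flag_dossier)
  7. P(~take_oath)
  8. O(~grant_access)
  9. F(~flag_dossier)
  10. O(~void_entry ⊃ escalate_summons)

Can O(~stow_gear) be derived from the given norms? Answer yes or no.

Premise 9 is F(~flag_dossier), i.e. O(flag_dossier).
Premise 6 is O(void_entry ⊃ ~flag_dossier); contrapositively O(flag_dossier ⊃ ~void_entry). Since O(flag_dossier) holds, K gives O(~void_entry).
From O(~void_entry) and premise 10, O(~void_entry ⊃ escalate_summons), we obtain O(escalate_summons).
From O(escalate_summons) and premise 5, O(escalate_summons ⊃ ~break_seal), we obtain O(~break_seal).
From O(~break_seal) and premise 1, O(~break_seal ⊃ sound_alarm), we obtain O(sound_alarm).
Premise 3 is O(~quarantine_appeal ⊃ ~sound_alarm); contrapositively O(sound_alarm ⊃ quarantine_appeal). Since O(sound_alarm) holds, K gives O(quarantine_appeal).
Premise 4 is O(quarantine_appeal ⊃ ~stow_gear); since O(quarantine_appeal), deontic closure gives O(~stow_gear).
Premises 2, 7, 8 do not contribute to this derivation.
So O(~stow_gear) follows.

Yes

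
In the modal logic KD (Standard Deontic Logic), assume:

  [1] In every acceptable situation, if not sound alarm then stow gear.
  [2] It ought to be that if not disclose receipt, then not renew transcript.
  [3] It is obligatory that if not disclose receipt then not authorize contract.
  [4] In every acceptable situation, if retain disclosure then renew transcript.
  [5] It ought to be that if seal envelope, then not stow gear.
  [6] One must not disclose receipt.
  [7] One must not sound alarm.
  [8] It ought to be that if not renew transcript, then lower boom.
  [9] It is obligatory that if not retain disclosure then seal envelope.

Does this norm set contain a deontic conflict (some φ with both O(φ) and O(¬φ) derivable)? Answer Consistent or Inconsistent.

Inconsistent

Premise 7, F(sound_alarm), is equivalent to O(¬sound_alarm).
Applying K to premise 1 (O(¬sound_alarm → stow_gear)) and O(¬sound_alarm) yields O(stow_gear).
Premise 5 is O(seal_envelope → ¬stow_gear); contrapositively O(stow_gear → ¬seal_envelope). Since O(stow_gear) holds, K gives O(¬seal_envelope).
Premise 9, O(¬retain_disclosure → seal_envelope), contraposes to O(¬seal_envelope → retain_disclosure); with O(¬seal_envelope) we get O(retain_disclosure).
From O(retain_disclosure) and premise 4, O(retain_disclosure → renew_transcript), we obtain O(renew_transcript).
The contrapositive of premise 2 (O(¬disclose_receipt → ¬renew_transcript)) is O(renew_transcript → disclose_receipt), and O(renew_transcript) is already established, so O(disclose_receipt).
But premise 6, F(disclose_receipt), means O(¬disclose_receipt).
We now have both O(disclose_receipt) and O(¬disclose_receipt) — disclose_receipt is simultaneously obligatory and forbidden, violating the D-axiom.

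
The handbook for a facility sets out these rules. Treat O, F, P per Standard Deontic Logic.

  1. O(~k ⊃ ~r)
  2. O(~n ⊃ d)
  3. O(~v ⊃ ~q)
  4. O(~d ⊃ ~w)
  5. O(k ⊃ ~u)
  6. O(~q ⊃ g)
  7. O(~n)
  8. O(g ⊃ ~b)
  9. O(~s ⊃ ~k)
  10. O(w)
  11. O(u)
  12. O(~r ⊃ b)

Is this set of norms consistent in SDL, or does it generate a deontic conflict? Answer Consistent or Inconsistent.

Premise 4 is O(~d ⊃ ~w), but O(~d) is not derivable from the premises, so it does not yield O(~w).
So O(~w) is not derivable, and the apparent clash with O(w) does not arise.
A world satisfying every obligation exists (e.g. b=true, d=true, g=false, k=false, n=false, q=true, r=false, s=false, u=true, v=true, w=true); no atom is both obligatory and forbidden, so the set is consistent.

Consistent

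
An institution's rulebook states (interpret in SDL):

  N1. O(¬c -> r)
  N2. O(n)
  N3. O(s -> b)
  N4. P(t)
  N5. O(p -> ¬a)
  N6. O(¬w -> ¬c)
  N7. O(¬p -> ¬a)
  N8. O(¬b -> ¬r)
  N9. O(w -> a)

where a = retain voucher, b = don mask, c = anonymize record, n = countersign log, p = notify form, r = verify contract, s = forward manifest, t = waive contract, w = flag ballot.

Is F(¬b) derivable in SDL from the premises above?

Premises 5 and 7 cover both cases: O(p -> ¬a) and O(¬p -> ¬a). Since p ∨ ¬p is a tautology, O(¬a) follows.
Premise 9, O(w -> a), contraposes to O(¬a -> ¬w); with O(¬a) we get O(¬w).
With premise 6, O(¬w -> ¬c), the K-axiom yields O(¬c).
From O(¬c) and premise 1, O(¬c -> r), we obtain O(r).
The contrapositive of premise 8 (O(¬b -> ¬r)) is O(r -> b), and O(r) is already established, so O(b).
Premises 2, 3, 4 do not contribute to this derivation.
So O(b) holds, i.e. F(¬b). The claim follows.

Yes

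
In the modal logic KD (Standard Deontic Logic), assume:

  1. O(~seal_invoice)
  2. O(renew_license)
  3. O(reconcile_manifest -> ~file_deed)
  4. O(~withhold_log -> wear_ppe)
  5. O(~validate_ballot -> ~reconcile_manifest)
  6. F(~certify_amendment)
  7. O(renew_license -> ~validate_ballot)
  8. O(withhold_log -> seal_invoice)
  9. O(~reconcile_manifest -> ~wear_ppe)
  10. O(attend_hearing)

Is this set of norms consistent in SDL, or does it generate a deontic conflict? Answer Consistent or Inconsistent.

From premise 2 we have O(renew_license).
With premise 7, O(renew_license -> ~validate_ballot), the K-axiom yields O(~validate_ballot).
Premise 5 is O(~validate_ballot -> ~reconcile_manifest); since O(~validate_ballot), deontic closure gives O(~reconcile_manifest).
With premise 9, O(~reconcile_manifest -> ~wear_ppe), the K-axiom yields O(~wear_ppe).
Premise 4 is O(~withhold_log -> wear_ppe); contrapositively O(~wear_ppe -> withhold_log). Since O(~wear_ppe) holds, K gives O(withhold_log).
Applying K to premise 8 (O(withhold_log -> seal_invoice)) and O(withhold_log) yields O(seal_invoice).
However, premise 1 gives O(~seal_invoice).
We now have both O(seal_invoice) and O(~seal_invoice) — seal_invoice is simultaneously obligatory and forbidden, violating the D-axiom.

Inconsistent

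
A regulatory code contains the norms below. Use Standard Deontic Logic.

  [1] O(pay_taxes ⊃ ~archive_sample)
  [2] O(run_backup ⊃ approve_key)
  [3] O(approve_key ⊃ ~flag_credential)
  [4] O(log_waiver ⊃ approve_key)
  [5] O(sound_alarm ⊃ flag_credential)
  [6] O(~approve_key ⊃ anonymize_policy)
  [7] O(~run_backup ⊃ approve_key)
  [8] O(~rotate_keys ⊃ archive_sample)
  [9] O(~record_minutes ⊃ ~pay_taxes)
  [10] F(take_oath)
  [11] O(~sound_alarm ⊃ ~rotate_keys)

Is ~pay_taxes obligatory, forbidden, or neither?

Premises 2 and 7 cover both cases: O(run_backup ⊃ approve_key) and O(~run_backup ⊃ approve_key). Since run_backup ∨ ~run_backup is a tautology, O(approve_key) follows.
Applying K to premise 3 (O(approve_key ⊃ ~flag_credential)) and O(approve_key) yields O(~flag_credential).
Premise 5, O(sound_alarm ⊃ flag_credential), contraposes to O(~flag_credential ⊃ ~sound_alarm); with O(~flag_credential) we get O(~sound_alarm).
From O(~sound_alarm) and premise 11, O(~sound_alarm ⊃ ~rotate_keys), we obtain O(~rotate_keys).
Premise 8 is O(~rotate_keys ⊃ archive_sample); since O(~rotate_keys), deontic closure gives O(archive_sample).
The contrapositive of premise 1 (O(pay_taxes ⊃ ~archive_sample)) is O(archive_sample ⊃ ~pay_taxes), and O(archive_sample) is already established, so O(~pay_taxes).
Premises 4, 6, 9, 10 do not contribute to this derivation.
Hence ~pay_taxes is obligatory.

Obligatory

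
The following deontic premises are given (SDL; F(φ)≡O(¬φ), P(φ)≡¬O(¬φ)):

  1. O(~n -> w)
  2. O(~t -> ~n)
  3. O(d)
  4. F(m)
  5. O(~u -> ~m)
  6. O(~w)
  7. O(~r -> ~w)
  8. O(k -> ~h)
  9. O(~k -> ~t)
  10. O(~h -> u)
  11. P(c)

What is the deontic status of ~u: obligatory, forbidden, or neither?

Forbidden

Premise 6 gives O(~w).
Premise 1 is O(~n -> w); contrapositively O(~w -> n). Since O(~w) holds, K gives O(n).
The contrapositive of premise 2 (O(~t -> ~n)) is O(n -> t), and O(n) is already established, so O(t).
Premise 9 is O(~k -> ~t); contrapositively O(t -> k). Since O(t) holds, K gives O(k).
With premise 8, O(k -> ~h), the K-axiom yields O(~h).
With premise 10, O(~h -> u), the K-axiom yields O(u).
Premises 3, 4, 5, 7, 11 do not contribute to this derivation.
Thus O(u), which is F(~u): ~u is forbidden.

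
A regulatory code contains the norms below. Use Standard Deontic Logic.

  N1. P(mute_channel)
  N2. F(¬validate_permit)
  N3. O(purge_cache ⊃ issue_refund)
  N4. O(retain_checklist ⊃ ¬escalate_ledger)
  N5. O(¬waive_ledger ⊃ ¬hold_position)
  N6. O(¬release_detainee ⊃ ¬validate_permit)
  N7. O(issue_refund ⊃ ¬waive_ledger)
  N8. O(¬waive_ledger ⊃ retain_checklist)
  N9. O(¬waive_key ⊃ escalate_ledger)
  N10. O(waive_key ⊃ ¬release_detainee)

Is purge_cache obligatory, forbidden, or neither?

Forbidden

F(¬validate_permit) at premise 2 means O(validate_permit).
Premise 6, O(¬release_detainee ⊃ ¬validate_permit), contraposes to O(validate_permit ⊃ release_detainee); with O(validate_permit) we get O(release_detainee).
Premise 10 is O(waive_key ⊃ ¬release_detainee); contrapositively O(release_detainee ⊃ ¬waive_key). Since O(release_detainee) holds, K gives O(¬waive_key).
Premise 9 is O(¬waive_key ⊃ escalate_ledger); since O(¬waive_key), deontic closure gives O(escalate_ledger).
Premise 4 is O(retain_checklist ⊃ ¬escalate_ledger); contrapositively O(escalate_ledger ⊃ ¬retain_checklist). Since O(escalate_ledger) holds, K gives O(¬retain_checklist).
Premise 8 is O(¬waive_ledger ⊃ retain_checklist); contrapositively O(¬retain_checklist ⊃ waive_ledger). Since O(¬retain_checklist) holds, K gives O(waive_ledger).
Premise 7, O(issue_refund ⊃ ¬waive_ledger), contraposes to O(waive_ledger ⊃ ¬issue_refund); with O(waive_ledger) we get O(¬issue_refund).
Premise 3, O(purge_cache ⊃ issue_refund), contraposes to O(¬issue_refund ⊃ ¬purge_cache); with O(¬issue_refund) we get O(¬purge_cache).
Premises 1, 5 do not contribute to this derivation.
Thus O(¬purge_cache), which is F(purge_cache): purge_cache is forbidden.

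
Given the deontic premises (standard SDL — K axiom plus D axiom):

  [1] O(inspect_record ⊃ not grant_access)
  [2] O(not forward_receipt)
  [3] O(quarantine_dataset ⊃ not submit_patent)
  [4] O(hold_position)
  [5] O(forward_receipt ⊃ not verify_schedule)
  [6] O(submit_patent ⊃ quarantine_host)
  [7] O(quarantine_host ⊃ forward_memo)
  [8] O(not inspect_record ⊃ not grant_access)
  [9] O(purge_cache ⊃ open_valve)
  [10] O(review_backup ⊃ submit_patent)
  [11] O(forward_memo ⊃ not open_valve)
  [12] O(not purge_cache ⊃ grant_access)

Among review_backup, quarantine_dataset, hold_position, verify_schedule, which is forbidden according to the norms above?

review_backup

By case analysis on not inspect_record: premise 8 gives O(not inspect_record ⊃ not grant_access) and premise 1 gives O(inspect_record ⊃ not grant_access), so O(not grant_access) either way.
Premise 12, O(not purge_cache ⊃ grant_access), contraposes to O(not grant_access ⊃ purge_cache); with O(not grant_access) we get O(purge_cache).
Premise 9 is O(purge_cache ⊃ open_valve); since O(purge_cache), deontic closure gives O(open_valve).
Premise 11, O(forward_memo ⊃ not open_valve), contraposes to O(open_valve ⊃ not forward_memo); with O(open_valve) we get O(not forward_memo).
Premise 7 is O(quarantine_host ⊃ forward_memo); contrapositively O(not forward_memo ⊃ not quarantine_host). Since O(not forward_memo) holds, K gives O(not quarantine_host).
Premise 6, O(submit_patent ⊃ quarantine_host), contraposes to O(not quarantine_host ⊃ not submit_patent); with O(not quarantine_host) we get O(not submit_patent).
Premise 10, O(review_backup ⊃ submit_patent), contraposes to O(not submit_patent ⊃ not review_backup); with O(not submit_patent) we get O(not review_backup).
So O(not review_backup) holds, i.e. review_backup is forbidden. None of the other listed options is forbidden under the premises.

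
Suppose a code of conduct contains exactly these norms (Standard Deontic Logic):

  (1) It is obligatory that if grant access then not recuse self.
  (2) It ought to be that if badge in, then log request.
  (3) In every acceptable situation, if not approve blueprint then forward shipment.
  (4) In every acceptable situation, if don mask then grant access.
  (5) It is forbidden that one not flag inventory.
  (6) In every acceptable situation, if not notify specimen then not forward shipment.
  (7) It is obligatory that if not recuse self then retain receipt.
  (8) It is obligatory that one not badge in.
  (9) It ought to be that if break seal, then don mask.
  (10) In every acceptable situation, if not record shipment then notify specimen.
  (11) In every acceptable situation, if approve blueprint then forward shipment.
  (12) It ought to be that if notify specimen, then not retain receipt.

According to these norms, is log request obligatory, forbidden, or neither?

Neither

Premise 2 is O(badge_in → log_request), but O(badge_in) is not derivable from the premises, so it does not yield O(log_request).
No premise or chain of K-axiom applications forces O(log_request), and none forces O(¬log_request). So log_request is neither obligatory nor forbidden under these norms.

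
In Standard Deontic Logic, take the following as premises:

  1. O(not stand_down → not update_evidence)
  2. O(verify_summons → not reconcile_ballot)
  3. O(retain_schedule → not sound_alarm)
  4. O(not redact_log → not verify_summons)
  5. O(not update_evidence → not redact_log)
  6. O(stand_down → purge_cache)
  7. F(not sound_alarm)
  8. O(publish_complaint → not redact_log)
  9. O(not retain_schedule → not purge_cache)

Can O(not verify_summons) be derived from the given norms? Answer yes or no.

Premise 7 is F(not sound_alarm), i.e. O(sound_alarm).
Premise 3 is O(retain_schedule → not sound_alarm); contrapositively O(sound_alarm → not retain_schedule). Since O(sound_alarm) holds, K gives O(not retain_schedule).
Premise 9 is O(not retain_schedule → not purge_cache); since O(not retain_schedule), deontic closure gives O(not purge_cache).
The contrapositive of premise 6 (O(stand_down → purge_cache)) is O(not purge_cache → not stand_down), and O(not purge_cache) is already established, so O(not stand_down).
Premise 1 is O(not stand_down → not update_evidence); since O(not stand_down), deontic closure gives O(not update_evidence).
With premise 5, O(not update_evidence → not redact_log), the K-axiom yields O(not redact_log).
Applying K to premise 4 (O(not redact_log → not verify_summons)) and O(not redact_log) yields O(not verify_summons).
Premises 2, 8 do not contribute to this derivation.
So O(not verify_summons) follows.

Yes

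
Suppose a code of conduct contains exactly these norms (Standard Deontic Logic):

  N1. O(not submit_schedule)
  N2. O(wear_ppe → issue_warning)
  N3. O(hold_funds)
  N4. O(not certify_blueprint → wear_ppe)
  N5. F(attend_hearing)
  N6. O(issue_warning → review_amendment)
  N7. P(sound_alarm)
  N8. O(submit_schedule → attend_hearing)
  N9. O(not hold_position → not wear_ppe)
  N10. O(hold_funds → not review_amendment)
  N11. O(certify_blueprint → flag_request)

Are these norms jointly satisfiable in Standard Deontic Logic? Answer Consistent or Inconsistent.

Consistent

Premise 8 is O(submit_schedule → attend_hearing), but O(submit_schedule) is not derivable from the premises, so it does not yield O(attend_hearing).
So O(attend_hearing) is not derivable, and the apparent clash with O(not attend_hearing) does not arise.
A world satisfying every obligation exists (e.g. attend_hearing=false, certify_blueprint=true, flag_request=true, hold_funds=true, hold_position=false, issue_warning=false, review_amendment=false, sound_alarm=false, submit_schedule=false, wear_ppe=false); no atom is both obligatory and forbidden, so the set is consistent.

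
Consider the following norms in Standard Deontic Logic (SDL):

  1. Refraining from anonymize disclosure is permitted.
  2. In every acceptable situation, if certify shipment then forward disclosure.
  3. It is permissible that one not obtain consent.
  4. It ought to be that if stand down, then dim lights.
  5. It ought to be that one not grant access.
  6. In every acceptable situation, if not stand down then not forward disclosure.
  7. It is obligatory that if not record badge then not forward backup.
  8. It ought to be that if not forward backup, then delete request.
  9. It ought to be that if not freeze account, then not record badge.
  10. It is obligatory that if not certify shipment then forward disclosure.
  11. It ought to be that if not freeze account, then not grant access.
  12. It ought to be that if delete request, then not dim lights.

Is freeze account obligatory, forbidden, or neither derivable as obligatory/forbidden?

Premises 2 and 10 are O(certify_shipment → forward_disclosure) and O(¬certify_shipment → forward_disclosure); every ideal world satisfies certify_shipment or ¬certify_shipment, so in either case forward_disclosure holds — hence O(forward_disclosure).
Premise 6 is O(¬stand_down → ¬forward_disclosure); contrapositively O(forward_disclosure → stand_down). Since O(forward_disclosure) holds, K gives O(stand_down).
Premise 4 is O(stand_down → dim_lights); since O(stand_down), deontic closure gives O(dim_lights).
Premise 12 is O(delete_request → ¬dim_lights); contrapositively O(dim_lights → ¬delete_request). Since O(dim_lights) holds, K gives O(¬delete_request).
Premise 8 is O(¬forward_backup → delete_request); contrapositively O(¬delete_request → forward_backup). Since O(¬delete_request) holds, K gives O(forward_backup).
The contrapositive of premise 7 (O(¬record_badge → ¬forward_backup)) is O(forward_backup → record_badge), and O(forward_backup) is already established, so O(record_badge).
Premise 9 is O(¬freeze_account → ¬record_badge); contrapositively O(record_badge → freeze_account). Since O(record_badge) holds, K gives O(freeze_account).
Premises 1, 3, 5, 11 do not contribute to this derivation.
Hence freeze_account is obligatory.

Obligatory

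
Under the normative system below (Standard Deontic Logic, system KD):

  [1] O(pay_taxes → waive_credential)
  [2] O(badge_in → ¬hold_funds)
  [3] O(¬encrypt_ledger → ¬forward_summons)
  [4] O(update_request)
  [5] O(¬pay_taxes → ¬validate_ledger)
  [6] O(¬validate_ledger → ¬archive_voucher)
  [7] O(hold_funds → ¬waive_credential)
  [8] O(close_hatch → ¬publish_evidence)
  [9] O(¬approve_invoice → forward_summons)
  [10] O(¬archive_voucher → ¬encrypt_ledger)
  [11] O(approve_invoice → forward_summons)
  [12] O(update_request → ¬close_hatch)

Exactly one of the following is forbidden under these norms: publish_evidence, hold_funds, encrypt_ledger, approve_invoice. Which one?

Premises 11 and 9 are O(approve_invoice → forward_summons) and O(¬approve_invoice → forward_summons); every ideal world satisfies approve_invoice or ¬approve_invoice, so in either case forward_summons holds — hence O(forward_summons).
The contrapositive of premise 3 (O(¬encrypt_ledger → ¬forward_summons)) is O(forward_summons → encrypt_ledger), and O(forward_summons) is already established, so O(encrypt_ledger).
The contrapositive of premise 10 (O(¬archive_voucher → ¬encrypt_ledger)) is O(encrypt_ledger → archive_voucher), and O(encrypt_ledger) is already established, so O(archive_voucher).
The contrapositive of premise 6 (O(¬validate_ledger → ¬archive_voucher)) is O(archive_voucher → validate_ledger), and O(archive_voucher) is already established, so O(validate_ledger).
Premise 5, O(¬pay_taxes → ¬validate_ledger), contraposes to O(validate_ledger → pay_taxes); with O(validate_ledger) we get O(pay_taxes).
With premise 1, O(pay_taxes → waive_credential), the K-axiom yields O(waive_credential).
The contrapositive of premise 7 (O(hold_funds → ¬waive_credential)) is O(waive_credential → ¬hold_funds), and O(waive_credential) is already established, so O(¬hold_funds).
So O(¬hold_funds) holds, i.e. hold_funds is forbidden. None of the other listed options is forbidden under the premises.

hold_funds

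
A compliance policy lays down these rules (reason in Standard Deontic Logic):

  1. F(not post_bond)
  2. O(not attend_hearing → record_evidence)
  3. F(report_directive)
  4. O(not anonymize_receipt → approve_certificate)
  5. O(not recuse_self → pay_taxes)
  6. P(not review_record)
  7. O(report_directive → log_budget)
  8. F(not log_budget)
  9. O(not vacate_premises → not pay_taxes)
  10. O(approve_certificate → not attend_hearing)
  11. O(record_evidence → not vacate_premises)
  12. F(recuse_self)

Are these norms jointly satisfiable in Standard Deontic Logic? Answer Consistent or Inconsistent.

Premise 7 is O(report_directive → log_budget); even if O(log_budget) held, inferring O(report_directive) would be affirming the consequent — invalid.
So O(report_directive) is not derivable, and the apparent clash with O(not report_directive) does not arise.
A world satisfying every obligation exists (e.g. anonymize_receipt=true, approve_certificate=false, attend_hearing=true, log_budget=true, pay_taxes=true, post_bond=true, record_evidence=false, recuse_self=false, report_directive=false, review_record=false, vacate_premises=true); no atom is both obligatory and forbidden, so the set is consistent.

Consistent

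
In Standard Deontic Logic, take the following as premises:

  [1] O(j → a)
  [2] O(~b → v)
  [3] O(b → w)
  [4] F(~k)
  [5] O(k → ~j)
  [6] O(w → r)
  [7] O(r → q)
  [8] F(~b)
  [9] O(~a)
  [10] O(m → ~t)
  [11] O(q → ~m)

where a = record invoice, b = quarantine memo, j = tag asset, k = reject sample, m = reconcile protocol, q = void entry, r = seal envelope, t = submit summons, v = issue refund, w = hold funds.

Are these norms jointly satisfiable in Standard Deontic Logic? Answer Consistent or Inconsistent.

Consistent

Premise 1 is O(j → a), but O(j) is not derivable from the premises, so it does not yield O(a).
So O(a) is not derivable, and the apparent clash with O(~a) does not arise.
A world satisfying every obligation exists (e.g. a=false, b=true, j=false, k=true, m=false, q=true, r=true, t=false, v=false, w=true); no atom is both obligatory and forbidden, so the set is consistent.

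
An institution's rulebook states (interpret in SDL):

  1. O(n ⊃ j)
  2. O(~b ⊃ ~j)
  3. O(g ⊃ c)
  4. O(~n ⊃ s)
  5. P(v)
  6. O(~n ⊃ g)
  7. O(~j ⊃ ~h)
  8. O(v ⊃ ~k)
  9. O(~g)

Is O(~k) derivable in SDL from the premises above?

No

Premise 8 is O(v ⊃ ~k), but O(v) is not derivable from the premises (the permission P(v) asserts only ~O(~v), not O(v)), so it does not yield O(~k).
No other premise forces O(~k). An ideal world satisfying every premise can still have ~k false, so O(~k) is not derivable.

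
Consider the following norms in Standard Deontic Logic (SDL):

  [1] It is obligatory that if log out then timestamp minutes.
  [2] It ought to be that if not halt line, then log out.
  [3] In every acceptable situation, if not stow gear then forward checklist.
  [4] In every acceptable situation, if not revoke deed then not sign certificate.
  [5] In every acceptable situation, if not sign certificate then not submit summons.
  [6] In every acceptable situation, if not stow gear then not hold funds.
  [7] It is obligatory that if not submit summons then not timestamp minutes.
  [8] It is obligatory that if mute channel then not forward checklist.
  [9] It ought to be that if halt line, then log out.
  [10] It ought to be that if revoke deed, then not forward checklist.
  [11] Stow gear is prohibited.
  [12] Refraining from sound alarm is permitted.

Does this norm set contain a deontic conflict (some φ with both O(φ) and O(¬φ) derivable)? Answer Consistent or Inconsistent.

Inconsistent

By case analysis on halt_line: premise 9 gives O(halt_line → log_out) and premise 2 gives O(¬halt_line → log_out), so O(log_out) either way.
With premise 1, O(log_out → timestamp_minutes), the K-axiom yields O(timestamp_minutes).
Premise 7, O(¬submit_summons → ¬timestamp_minutes), contraposes to O(timestamp_minutes → submit_summons); with O(timestamp_minutes) we get O(submit_summons).
Premise 5 is O(¬sign_certificate → ¬submit_summons); contrapositively O(submit_summons → sign_certificate). Since O(submit_summons) holds, K gives O(sign_certificate).
Premise 4 is O(¬revoke_deed → ¬sign_certificate); contrapositively O(sign_certificate → revoke_deed). Since O(sign_certificate) holds, K gives O(revoke_deed).
Applying K to premise 10 (O(revoke_deed → ¬forward_checklist)) and O(revoke_deed) yields O(¬forward_checklist).
Premise 3, O(¬stow_gear → forward_checklist), contraposes to O(¬forward_checklist → stow_gear); with O(¬forward_checklist) we get O(stow_gear).
However, F(stow_gear) at premise 11 amounts to O(¬stow_gear).
We now have both O(stow_gear) and O(¬stow_gear) — stow_gear is simultaneously obligatory and forbidden, violating the D-axiom.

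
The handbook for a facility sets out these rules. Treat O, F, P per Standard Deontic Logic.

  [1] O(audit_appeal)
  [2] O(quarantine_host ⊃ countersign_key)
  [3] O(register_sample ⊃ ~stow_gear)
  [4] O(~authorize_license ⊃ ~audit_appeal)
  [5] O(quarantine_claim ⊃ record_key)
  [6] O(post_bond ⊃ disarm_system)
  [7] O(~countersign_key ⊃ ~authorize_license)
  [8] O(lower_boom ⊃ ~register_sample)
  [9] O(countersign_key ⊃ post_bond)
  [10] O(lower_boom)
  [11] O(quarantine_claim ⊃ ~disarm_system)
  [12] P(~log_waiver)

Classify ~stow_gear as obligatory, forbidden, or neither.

Premise 3 is O(register_sample ⊃ ~stow_gear), but O(register_sample) is not derivable from the premises, so it does not yield O(~stow_gear).
No premise or chain of K-axiom applications forces O(~stow_gear), and none forces O(stow_gear). So ~stow_gear is neither obligatory nor forbidden under these norms.

Neither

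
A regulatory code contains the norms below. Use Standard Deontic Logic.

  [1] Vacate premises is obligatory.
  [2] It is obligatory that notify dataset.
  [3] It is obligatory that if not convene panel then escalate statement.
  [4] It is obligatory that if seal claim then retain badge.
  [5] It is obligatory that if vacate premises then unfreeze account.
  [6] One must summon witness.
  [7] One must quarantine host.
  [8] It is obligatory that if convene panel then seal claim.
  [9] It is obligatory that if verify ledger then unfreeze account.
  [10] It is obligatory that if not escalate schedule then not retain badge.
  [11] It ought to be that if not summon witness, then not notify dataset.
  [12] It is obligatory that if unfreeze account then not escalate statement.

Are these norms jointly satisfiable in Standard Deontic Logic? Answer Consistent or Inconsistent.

Premise 11 is O(¬summon_witness → ¬notify_dataset), but O(¬summon_witness) is not derivable from the premises, so it does not yield O(¬notify_dataset).
So O(¬notify_dataset) is not derivable, and the apparent clash with O(notify_dataset) does not arise.
A world satisfying every obligation exists (e.g. convene_panel=true, escalate_schedule=true, escalate_statement=false, notify_dataset=true, quarantine_host=true, retain_badge=true, seal_claim=true, summon_witness=true, unfreeze_account=true, vacate_premises=true, verify_ledger=false); no atom is both obligatory and forbidden, so the set is consistent.

Consistent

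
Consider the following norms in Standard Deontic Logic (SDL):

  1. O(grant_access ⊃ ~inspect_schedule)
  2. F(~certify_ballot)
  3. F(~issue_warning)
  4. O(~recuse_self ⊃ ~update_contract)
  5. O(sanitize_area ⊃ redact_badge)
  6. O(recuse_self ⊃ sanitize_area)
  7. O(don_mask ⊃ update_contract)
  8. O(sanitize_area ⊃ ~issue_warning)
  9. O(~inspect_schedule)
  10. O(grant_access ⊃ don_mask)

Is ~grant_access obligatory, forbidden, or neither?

F(~issue_warning) at premise 3 means O(issue_warning).
The contrapositive of premise 8 (O(sanitize_area ⊃ ~issue_warning)) is O(issue_warning ⊃ ~sanitize_area), and O(issue_warning) is already established, so O(~sanitize_area).
Premise 6 is O(recuse_self ⊃ sanitize_area); contrapositively O(~sanitize_area ⊃ ~recuse_self). Since O(~sanitize_area) holds, K gives O(~recuse_self).
From O(~recuse_self) and premise 4, O(~recuse_self ⊃ ~update_contract), we obtain O(~update_contract).
The contrapositive of premise 7 (O(don_mask ⊃ update_contract)) is O(~update_contract ⊃ ~don_mask), and O(~update_contract) is already established, so O(~don_mask).
Premise 10, O(grant_access ⊃ don_mask), contraposes to O(~don_mask ⊃ ~grant_access); with O(~don_mask) we get O(~grant_access).
Premises 1, 2, 5, 9 do not contribute to this derivation.
Hence ~grant_access is obligatory.

Obligatory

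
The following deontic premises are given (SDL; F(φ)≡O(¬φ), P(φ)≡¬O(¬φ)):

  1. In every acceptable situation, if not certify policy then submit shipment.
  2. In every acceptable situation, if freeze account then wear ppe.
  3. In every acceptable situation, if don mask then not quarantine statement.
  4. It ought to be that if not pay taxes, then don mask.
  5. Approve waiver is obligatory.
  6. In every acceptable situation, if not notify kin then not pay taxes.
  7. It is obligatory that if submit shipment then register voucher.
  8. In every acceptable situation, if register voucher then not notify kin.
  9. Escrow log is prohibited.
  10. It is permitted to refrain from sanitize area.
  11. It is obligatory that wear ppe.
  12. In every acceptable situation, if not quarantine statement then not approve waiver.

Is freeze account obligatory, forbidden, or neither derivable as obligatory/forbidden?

Premise 2 is O(freeze_account → wear_ppe); even if O(wear_ppe) held, inferring O(freeze_account) would be affirming the consequent — invalid.
No premise or chain of K-axiom applications forces O(freeze_account), and none forces O(¬freeze_account). So freeze_account is neither obligatory nor forbidden under these norms.

Neither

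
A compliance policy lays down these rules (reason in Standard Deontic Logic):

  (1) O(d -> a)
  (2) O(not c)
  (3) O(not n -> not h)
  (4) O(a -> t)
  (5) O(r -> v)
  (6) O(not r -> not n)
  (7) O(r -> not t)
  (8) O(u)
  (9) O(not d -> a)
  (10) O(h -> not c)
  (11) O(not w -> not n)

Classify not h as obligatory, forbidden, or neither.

Obligatory

By case analysis on not d: premise 9 gives O(not d -> a) and premise 1 gives O(d -> a), so O(a) either way.
Applying K to premise 4 (O(a -> t)) and O(a) yields O(t).
Premise 7, O(r -> not t), contraposes to O(t -> not r); with O(t) we get O(not r).
Applying K to premise 6 (O(not r -> not n)) and O(not r) yields O(not n).
With premise 3, O(not n -> not h), the K-axiom yields O(not h).
Premises 2, 5, 8, 10, 11 do not contribute to this derivation.
Hence not h is obligatory.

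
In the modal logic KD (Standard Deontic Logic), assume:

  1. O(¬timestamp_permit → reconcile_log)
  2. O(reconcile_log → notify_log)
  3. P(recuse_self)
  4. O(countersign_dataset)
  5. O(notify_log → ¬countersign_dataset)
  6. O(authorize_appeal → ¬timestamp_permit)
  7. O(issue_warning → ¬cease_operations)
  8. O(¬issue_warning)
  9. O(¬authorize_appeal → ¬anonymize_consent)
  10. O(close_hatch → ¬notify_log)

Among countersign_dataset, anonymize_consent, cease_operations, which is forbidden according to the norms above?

Premise 4 gives O(countersign_dataset).
The contrapositive of premise 5 (O(notify_log → ¬countersign_dataset)) is O(countersign_dataset → ¬notify_log), and O(countersign_dataset) is already established, so O(¬notify_log).
Premise 2 is O(reconcile_log → notify_log); contrapositively O(¬notify_log → ¬reconcile_log). Since O(¬notify_log) holds, K gives O(¬reconcile_log).
Premise 1 is O(¬timestamp_permit → reconcile_log); contrapositively O(¬reconcile_log → timestamp_permit). Since O(¬reconcile_log) holds, K gives O(timestamp_permit).
The contrapositive of premise 6 (O(authorize_appeal → ¬timestamp_permit)) is O(timestamp_permit → ¬authorize_appeal), and O(timestamp_permit) is already established, so O(¬authorize_appeal).
From O(¬authorize_appeal) and premise 9, O(¬authorize_appeal → ¬anonymize_consent), we obtain O(¬anonymize_consent).
So O(¬anonymize_consent) holds, i.e. anonymize_consent is forbidden. None of the other listed options is forbidden under the premises.

anonymize_consent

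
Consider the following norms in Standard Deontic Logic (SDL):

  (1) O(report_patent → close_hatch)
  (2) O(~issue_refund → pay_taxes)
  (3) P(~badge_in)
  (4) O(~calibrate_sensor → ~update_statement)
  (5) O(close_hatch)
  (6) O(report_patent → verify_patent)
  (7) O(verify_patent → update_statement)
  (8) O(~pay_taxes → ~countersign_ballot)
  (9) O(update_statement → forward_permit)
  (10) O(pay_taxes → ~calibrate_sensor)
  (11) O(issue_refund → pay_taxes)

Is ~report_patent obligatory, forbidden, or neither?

Premises 11 and 2 cover both cases: O(issue_refund → pay_taxes) and O(~issue_refund → pay_taxes). Since issue_refund ∨ ~issue_refund is a tautology, O(pay_taxes) follows.
Applying K to premise 10 (O(pay_taxes → ~calibrate_sensor)) and O(pay_taxes) yields O(~calibrate_sensor).
Applying K to premise 4 (O(~calibrate_sensor → ~update_statement)) and O(~calibrate_sensor) yields O(~update_statement).
Premise 7, O(verify_patent → update_statement), contraposes to O(~update_statement → ~verify_patent); with O(~update_statement) we get O(~verify_patent).
Premise 6, O(report_patent → verify_patent), contraposes to O(~verify_patent → ~report_patent); with O(~verify_patent) we get O(~report_patent).
Premises 1, 3, 5, 8, 9 do not contribute to this derivation.
Hence ~report_patent is obligatory.

Obligatory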